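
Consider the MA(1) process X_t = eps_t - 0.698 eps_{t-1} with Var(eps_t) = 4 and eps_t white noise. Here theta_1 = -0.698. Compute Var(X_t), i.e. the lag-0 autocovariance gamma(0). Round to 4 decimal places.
\gamma(0) = 5.9488

For an MA(q) process X_t = eps_t + sum_i theta_i eps_{t-i} with
Var(eps_t) = sigma^2, the variance is
  gamma(0) = sigma^2 * (1 + sum_i theta_i^2).
  sum_i theta_i^2 = (-0.698)^2 = 0.487204.
  gamma(0) = 4 * (1 + 0.487204) = 4 * 1.487204 = 5.948816, which rounds to 5.9488.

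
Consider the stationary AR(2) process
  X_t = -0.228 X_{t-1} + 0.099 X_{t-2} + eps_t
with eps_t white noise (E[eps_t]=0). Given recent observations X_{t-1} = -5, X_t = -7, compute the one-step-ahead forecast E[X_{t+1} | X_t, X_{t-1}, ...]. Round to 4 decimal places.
E[X_{t+1} \mid \mathcal F_t] = 1.1010

For an AR(p) model X_t = c + sum_i phi_i X_{t-i} + eps_t, the
one-step-ahead conditional mean is
  E[X_{t+1} | X_t, ...] = c + sum_i phi_i X_{t+1-i}.
Substitute known values:
  E[X_{t+1} | ...] = (-0.228) * (-7) + (0.099) * (-5)
                   = 1.1010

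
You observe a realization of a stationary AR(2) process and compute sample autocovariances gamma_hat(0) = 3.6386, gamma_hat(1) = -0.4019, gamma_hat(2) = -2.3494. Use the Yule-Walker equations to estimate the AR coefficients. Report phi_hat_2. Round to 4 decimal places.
\hat\phi_{2} = -0.6660

The Yule-Walker equations for an AR(p) process read, in matrix form,
  Gamma_p phi = r_p,   with   (Gamma_p)_{ij} = gamma(|i - j|),
                       (r_p)_i = gamma(i),   i,j = 1..p.
Substitute the sample gammas (Toeplitz matrix and right-hand side of size 2):
  Gamma_p = [[3.6386, -0.4019], [-0.4019, 3.6386]]
  r_p     = [-0.4019, -2.3494]
Written out:
  3.6386 phi_1 - 0.4019 phi_2 = -0.4019
  -0.4019 phi_1 + 3.6386 phi_2 = -2.3494
Solve by Cramer's rule:
  det = gamma(0)^2 - gamma(1)^2 = (3.6386)^2 - (-0.4019)^2 = 13.23940996 - 0.16152361 = 13.07788635
  phi_hat_1 = [gamma(1) gamma(0) - gamma(1) gamma(2)] / det = [(-0.4019)(3.6386) - (-0.4019)(-2.3494)] / 13.07788635 = -2.4065772 / 13.07788635 = -0.184
  phi_hat_2 = [gamma(0) gamma(2) - gamma(1)^2] / det = [(3.6386)(-2.3494) - (-0.4019)^2] / 13.07788635 = -8.71005045 / 13.07788635 = -0.666
So phi_hat = [-0.1840, -0.6660].
Therefore phi_hat_2 = -0.6660.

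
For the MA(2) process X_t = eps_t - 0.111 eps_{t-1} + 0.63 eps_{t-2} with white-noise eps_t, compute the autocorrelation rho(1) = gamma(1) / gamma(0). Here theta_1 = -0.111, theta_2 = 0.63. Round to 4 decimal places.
\rho(1) = -0.1284

For an MA(q) process with theta_0 = 1, the autocovariance is
  gamma(k) = sigma^2 * sum_{i=0..q-k} theta_i * theta_{i+k},
and rho(k) = gamma(k) / gamma(0). Sigma^2 cancels.
  numerator   = (1)*(-0.111) + (-0.111)*(0.63) = -0.18093.
  denominator = (1)^2 + (-0.111)^2 + (0.63)^2 = 1.409221.
  rho(1) = -0.18093 / 1.409221 = -0.1284.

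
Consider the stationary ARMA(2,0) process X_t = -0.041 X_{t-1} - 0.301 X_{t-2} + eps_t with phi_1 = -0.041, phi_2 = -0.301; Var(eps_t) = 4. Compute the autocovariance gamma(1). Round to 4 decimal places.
\gamma(1) = -0.1388

Multiply the model equation by X_{t-k} and take expectations. With theta_0 = psi_0 = 1 and psi_j the MA(infinity) weights, this gives
  gamma(k) - sum_i phi_i gamma(k-i) = c_k,
  c_k = sigma^2 * sum_{j=k..q} theta_j psi_{j-k}   (c_k = 0 for k > q),
using gamma(-m) = gamma(m).
Pure AR (q = 0): c_0 = sigma^2 = 4, c_k = 0 for k >= 1.
Equations for k = 0, 1, 2 (AR order 2, c_2 = 0):
  (E0) gamma(0) = phi_1 gamma(1) + phi_2 gamma(2) + c_0
  (E1) gamma(1) = phi_1 gamma(0) + phi_2 gamma(1) + c_1
  (E2) gamma(2) = phi_1 gamma(1) + phi_2 gamma(0)
From (E1): gamma(1) = A gamma(0) + B with
  A = phi_1 / (1 - phi_2) = -0.041 / 1.301 = -0.031514,   B = c_1 / (1 - phi_2) = 0 / 1.301 = 0.
Insert (E2) into (E0): gamma(0) (1 - phi_2^2) = phi_1 (1 + phi_2) gamma(1) + c_0.
  phi_1 (1 + phi_2) = (-0.041)(0.699) = -0.028659,   1 - phi_2^2 = 0.909399.
Replace gamma(1) by A gamma(0) + B and collect gamma(0):
  gamma(0) [0.909399 - (-0.028659)(-0.031514)] = c_0 = 4
  gamma(0) * 0.908496 = 4
  gamma(0) = 4 / 0.908496 = 4.402882.
  gamma(1) = A gamma(0) = (-0.031514)(4.402882) = -0.138753.
Therefore gamma(1) = -0.1388 (to 4 decimal places).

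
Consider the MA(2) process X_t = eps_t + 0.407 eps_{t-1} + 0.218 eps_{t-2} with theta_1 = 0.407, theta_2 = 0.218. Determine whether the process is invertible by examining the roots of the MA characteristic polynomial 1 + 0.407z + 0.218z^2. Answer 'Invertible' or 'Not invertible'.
\text{Invertible}

The MA(q) characteristic polynomial is P(z) = 1 + 0.407z + 0.218z^2.
Invertibility requires all roots to lie outside the unit circle, i.e. |z| > 1 for every root.
Set 1 + (0.407) z + (0.218) z^2 = 0, i.e. a z^2 + b z + c = 0 with a = 0.218, b = 0.407, c = 1.
Discriminant D = b^2 - 4ac = (0.407)^2 - 4*(0.218)*1 = 0.165649 - (0.872) = -0.706351.
D < 0, so the roots are the complex-conjugate pair z = (-b +/- i sqrt(-D)) / (2a) = -0.9335 +/- 1.9276i.
For a conjugate pair |z|^2 = z * conj(z) = (product of roots) = c/a = 1/(0.218) = 4.587156, so |z| = sqrt(4.587156) = 2.1418 for both roots.
Moduli of all roots: 2.1418, 2.1418.
All moduli strictly greater than 1? Yes.
Verdict: Invertible.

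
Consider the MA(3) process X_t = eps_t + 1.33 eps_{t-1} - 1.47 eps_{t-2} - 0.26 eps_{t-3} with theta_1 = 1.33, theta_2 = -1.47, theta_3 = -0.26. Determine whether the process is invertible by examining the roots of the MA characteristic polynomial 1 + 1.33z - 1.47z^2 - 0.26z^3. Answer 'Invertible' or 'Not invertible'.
\text{Not invertible}

The MA(q) characteristic polynomial is P(z) = 1 + 1.33z - 1.47z^2 - 0.26z^3.
Invertibility requires all roots to lie outside the unit circle, i.e. |z| > 1 for every root.
Degree 3: look for a simple real root z0 first, then factor out (1 - z/z0) and solve the remaining quadratic.
Testing z0 = -0.5: P(-0.5) = 1 + (1.33)(-0.5) + (-1.47)(-0.5)^2 + (-0.26)(-0.5)^3
  = 1 + (-0.665) + (-0.3675) + (0.0325) = 0.  So z_0 = -0.5 is a root, |z_0| = 0.5.
Divide out the factor (1 + 2 z) = (1 - z/z0) (since 1/z0 = -2):
  P(z) = (1 + 2 z)(1 + (-0.67) z + (-0.13) z^2)
  [check: z-coef -0.67 - (-2) = 1.33; z^2-coef -0.13 - (-2)(-0.67) = -1.47; z^3-coef -(-2)(-0.13) = -0.26.]
Remaining roots from the quadratic factor 1 + (-0.67) z + (-0.13) z^2:
  Set 1 + (-0.67) z + (-0.13) z^2 = 0, i.e. a z^2 + b z + c = 0 with a = -0.13, b = -0.67, c = 1.
  Discriminant D = b^2 - 4ac = (-0.67)^2 - 4*(-0.13)*1 = 0.4489 - (-0.52) = 0.9689.
  D >= 0, so the roots are real: z = (-b +/- sqrt(D)) / (2a) = (0.67 +/- 0.984327) / (-0.26).
    z_1 = (0.67 + 0.984327) / (-0.26) = -6.3628,   |z_1| = 6.3628.
    z_2 = (0.67 - 0.984327) / (-0.26) = 1.209,   |z_2| = 1.209.
Moduli of all roots: 0.5000, 6.3628, 1.2090.
All moduli strictly greater than 1? No.
Verdict: Not invertible.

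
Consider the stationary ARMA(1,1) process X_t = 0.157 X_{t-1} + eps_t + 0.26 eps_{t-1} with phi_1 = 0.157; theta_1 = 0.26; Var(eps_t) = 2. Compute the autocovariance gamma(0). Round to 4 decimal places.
\gamma(0) = 2.3566

Multiply the model equation by X_{t-k} and take expectations. With theta_0 = psi_0 = 1 and psi_j the MA(infinity) weights, this gives
  gamma(k) - sum_i phi_i gamma(k-i) = c_k,
  c_k = sigma^2 * sum_{j=k..q} theta_j psi_{j-k}   (c_k = 0 for k > q),
using gamma(-m) = gamma(m).
psi-weights needed (psi_j = theta_j + sum_i phi_i psi_{j-i}):
  psi_1 = theta_1 + phi_1 = 0.26 + (0.157) = 0.417
Right-hand sides:
  c_0 = sigma^2 (1 + theta_1 psi_1) = 2 * (1 + (0.26)(0.417)) = 2 * 1.10842 = 2.21684
  c_1 = sigma^2 theta_1 = 2 * (0.26) = 0.52
  c_2 = 0
Equations for k = 0 and k = 1 (AR order 1):
  gamma(0) = phi_1 gamma(1) + c_0
  gamma(1) = phi_1 gamma(0) + c_1
Substituting the second into the first: gamma(0) (1 - phi_1^2) = c_0 + phi_1 c_1, so
  gamma(0) = (c_0 + phi_1 c_1) / (1 - phi_1^2) = (2.21684 + (0.157)(0.52)) / (1 - (0.157)^2) = 2.29848 / 0.975351 = 2.356567.
Therefore gamma(0) = 2.3566 (to 4 decimal places).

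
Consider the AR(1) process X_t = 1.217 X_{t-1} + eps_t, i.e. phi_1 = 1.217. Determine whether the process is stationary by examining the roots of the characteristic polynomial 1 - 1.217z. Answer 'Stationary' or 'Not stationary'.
\text{Not stationary}

The AR(p) characteristic polynomial is P(z) = 1 - 1.217z.
Stationarity requires all roots to lie outside the unit circle, i.e. |z| > 1 for every root.
This is linear in z: 1 + (-1.217) z = 0  =>  z = -1/(-1.217) = 0.821693,  |z| = 0.821693.
Moduli of all roots: 0.8217.
All moduli strictly greater than 1? No.
Verdict: Not stationary.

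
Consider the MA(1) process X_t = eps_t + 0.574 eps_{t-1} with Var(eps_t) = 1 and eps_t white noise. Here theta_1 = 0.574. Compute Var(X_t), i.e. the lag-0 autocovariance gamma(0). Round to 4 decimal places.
\gamma(0) = 1.3295

For an MA(q) process X_t = eps_t + sum_i theta_i eps_{t-i} with
Var(eps_t) = sigma^2, the variance is
  gamma(0) = sigma^2 * (1 + sum_i theta_i^2).
  sum_i theta_i^2 = (0.574)^2 = 0.329476.
  gamma(0) = 1 * (1 + 0.329476) = 1 * 1.329476 = 1.329476, which rounds to 1.3295.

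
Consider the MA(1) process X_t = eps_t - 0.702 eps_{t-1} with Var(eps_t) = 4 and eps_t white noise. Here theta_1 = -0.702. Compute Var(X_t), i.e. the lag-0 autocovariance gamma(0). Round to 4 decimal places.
\gamma(0) = 5.9712

For an MA(q) process X_t = eps_t + sum_i theta_i eps_{t-i} with
Var(eps_t) = sigma^2, the variance is
  gamma(0) = sigma^2 * (1 + sum_i theta_i^2).
  sum_i theta_i^2 = (-0.702)^2 = 0.492804.
  gamma(0) = 4 * (1 + 0.492804) = 4 * 1.492804 = 5.971216, which rounds to 5.9712.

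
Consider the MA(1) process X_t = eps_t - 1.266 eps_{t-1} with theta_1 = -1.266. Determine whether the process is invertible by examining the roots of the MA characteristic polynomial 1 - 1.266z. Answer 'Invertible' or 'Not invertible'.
\text{Not invertible}

The MA(q) characteristic polynomial is P(z) = 1 - 1.266z.
Invertibility requires all roots to lie outside the unit circle, i.e. |z| > 1 for every root.
This is linear in z: 1 + (-1.266) z = 0  =>  z = -1/(-1.266) = 0.789889,  |z| = 0.789889.
Moduli of all roots: 0.7899.
All moduli strictly greater than 1? No.
Verdict: Not invertible.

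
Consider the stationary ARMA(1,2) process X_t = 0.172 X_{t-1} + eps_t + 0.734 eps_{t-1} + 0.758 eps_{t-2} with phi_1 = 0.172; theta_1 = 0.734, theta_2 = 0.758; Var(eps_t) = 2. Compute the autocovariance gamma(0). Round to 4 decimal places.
\gamma(0) = 5.3628

Multiply the model equation by X_{t-k} and take expectations. With theta_0 = psi_0 = 1 and psi_j the MA(infinity) weights, this gives
  gamma(k) - sum_i phi_i gamma(k-i) = c_k,
  c_k = sigma^2 * sum_{j=k..q} theta_j psi_{j-k}   (c_k = 0 for k > q),
using gamma(-m) = gamma(m).
psi-weights needed (psi_j = theta_j + sum_i phi_i psi_{j-i}):
  psi_1 = theta_1 + phi_1 = 0.734 + (0.172) = 0.906
  psi_2 = theta_2 + phi_1 psi_1 = 0.758 + (0.172)(0.906) = 0.913832
Right-hand sides:
  c_0 = sigma^2 (1 + theta_1 psi_1 + theta_2 psi_2) = 2 * (1 + (0.734)(0.906) + (0.758)(0.913832)) = 2 * 2.357689 = 4.715377
  c_1 = sigma^2 (theta_1 + theta_2 psi_1) = 2 * (0.734 + (0.758)(0.906)) = 2.841496
  c_2 = sigma^2 theta_2 = 2 * (0.758) = 1.516
Equations for k = 0 and k = 1 (AR order 1):
  gamma(0) = phi_1 gamma(1) + c_0
  gamma(1) = phi_1 gamma(0) + c_1
Substituting the second into the first: gamma(0) (1 - phi_1^2) = c_0 + phi_1 c_1, so
  gamma(0) = (c_0 + phi_1 c_1) / (1 - phi_1^2) = (4.715377 + (0.172)(2.841496)) / (1 - (0.172)^2) = 5.204115 / 0.970416 = 5.362767.
Therefore gamma(0) = 5.3628 (to 4 decimal places).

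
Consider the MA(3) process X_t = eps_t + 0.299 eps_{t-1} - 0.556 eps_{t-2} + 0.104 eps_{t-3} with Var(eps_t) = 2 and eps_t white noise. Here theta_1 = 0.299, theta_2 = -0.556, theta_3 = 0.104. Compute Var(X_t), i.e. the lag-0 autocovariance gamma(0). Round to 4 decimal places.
\gamma(0) = 2.8187

For an MA(q) process X_t = eps_t + sum_i theta_i eps_{t-i} with
Var(eps_t) = sigma^2, the variance is
  gamma(0) = sigma^2 * (1 + sum_i theta_i^2).
  sum_i theta_i^2 = (0.299)^2 + (-0.556)^2 + (0.104)^2 = 0.089401 + 0.309136 + 0.010816 = 0.409353.
  gamma(0) = 2 * (1 + 0.409353) = 2 * 1.409353 = 2.818706, which rounds to 2.8187.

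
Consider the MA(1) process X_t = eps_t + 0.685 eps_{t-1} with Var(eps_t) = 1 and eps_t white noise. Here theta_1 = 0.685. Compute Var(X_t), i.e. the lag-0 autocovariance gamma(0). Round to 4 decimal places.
\gamma(0) = 1.4692

For an MA(q) process X_t = eps_t + sum_i theta_i eps_{t-i} with
Var(eps_t) = sigma^2, the variance is
  gamma(0) = sigma^2 * (1 + sum_i theta_i^2).
  sum_i theta_i^2 = (0.685)^2 = 0.469225.
  gamma(0) = 1 * (1 + 0.469225) = 1 * 1.469225 = 1.469225, which rounds to 1.4692.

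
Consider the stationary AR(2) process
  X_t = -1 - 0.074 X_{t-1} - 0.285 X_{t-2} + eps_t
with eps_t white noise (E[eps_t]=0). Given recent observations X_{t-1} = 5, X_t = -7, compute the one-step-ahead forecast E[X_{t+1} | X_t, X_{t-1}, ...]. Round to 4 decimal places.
E[X_{t+1} \mid \mathcal F_t] = -1.9070

For an AR(p) model X_t = c + sum_i phi_i X_{t-i} + eps_t, the
one-step-ahead conditional mean is
  E[X_{t+1} | X_t, ...] = c + sum_i phi_i X_{t+1-i}.
Substitute known values:
  E[X_{t+1} | ...] = -1 + (-0.074) * (-7) + (-0.285) * (5)
                   = -1.9070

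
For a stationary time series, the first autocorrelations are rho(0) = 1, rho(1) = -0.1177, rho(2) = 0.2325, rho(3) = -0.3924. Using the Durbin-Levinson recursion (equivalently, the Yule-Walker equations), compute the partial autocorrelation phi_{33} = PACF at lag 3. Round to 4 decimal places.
\phi_{33} = -0.3679

The PACF at lag k is phi_{kk}, the last component of the solution
to the Yule-Walker system G_k phi = r_k where
  (G_k)_{ij} = rho(|i - j|), (r_k)_i = rho(i), i,j = 1..k.
Equivalently, Durbin-Levinson gives phi_{kk} iteratively:
  phi_{11} = rho(1)
  phi_{kk} = [rho(k) - sum_{j=1..k-1} phi_{k-1,j} rho(k-j)]
            / [1 - sum_{j=1..k-1} phi_{k-1,j} rho(j)],
  phi_{k,j} = phi_{k-1,j} - phi_{kk} phi_{k-1,k-j},  j = 1..k-1.
Step k = 1:
  phi_11 = rho(1) = -0.1177.
Step k = 2:
  phi_22 = [rho(2) - phi_11 rho(1)] / [1 - phi_11 rho(1)] = [0.2325 - (-0.1177)(-0.1177)] / [1 - (-0.1177)(-0.1177)]
         = 0.21864671 / 0.98614671 = 0.221718.
  Update: phi_21 = phi_11 - phi_22 phi_11 = -0.1177 - (0.221718)(-0.1177) = -0.091604.
Step k = 3:
  phi_33 = [rho(3) - phi_21 rho(2) - phi_22 rho(1)] / [1 - phi_21 rho(1) - phi_22 rho(2)]
    numerator   = -0.3924 - (-0.091604)(0.2325) - (0.221718)(-0.1177) = -0.34500589
    denominator = 1 - (-0.091604)(-0.1177) - (0.221718)(0.2325) = 0.93766875
  phi_33 = -0.34500589 / 0.93766875 = -0.3679.
Therefore phi_{33} = -0.3679.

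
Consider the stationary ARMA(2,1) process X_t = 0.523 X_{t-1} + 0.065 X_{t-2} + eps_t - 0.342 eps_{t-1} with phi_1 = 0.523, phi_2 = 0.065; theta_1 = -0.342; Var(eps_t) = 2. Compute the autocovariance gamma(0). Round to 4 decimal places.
\gamma(0) = 2.1466

Multiply the model equation by X_{t-k} and take expectations. With theta_0 = psi_0 = 1 and psi_j the MA(infinity) weights, this gives
  gamma(k) - sum_i phi_i gamma(k-i) = c_k,
  c_k = sigma^2 * sum_{j=k..q} theta_j psi_{j-k}   (c_k = 0 for k > q),
using gamma(-m) = gamma(m).
psi-weights needed (psi_j = theta_j + sum_i phi_i psi_{j-i}):
  psi_1 = theta_1 + phi_1 = -0.342 + (0.523) = 0.181
Right-hand sides:
  c_0 = sigma^2 (1 + theta_1 psi_1) = 2 * (1 + (-0.342)(0.181)) = 2 * 0.938098 = 1.876196
  c_1 = sigma^2 theta_1 = 2 * (-0.342) = -0.684
  c_2 = 0
Equations for k = 0, 1, 2 (AR order 2, c_2 = 0):
  (E0) gamma(0) = phi_1 gamma(1) + phi_2 gamma(2) + c_0
  (E1) gamma(1) = phi_1 gamma(0) + phi_2 gamma(1) + c_1
  (E2) gamma(2) = phi_1 gamma(1) + phi_2 gamma(0)
From (E1): gamma(1) = A gamma(0) + B with
  A = phi_1 / (1 - phi_2) = 0.523 / 0.935 = 0.559358,   B = c_1 / (1 - phi_2) = -0.684 / 0.935 = -0.731551.
Insert (E2) into (E0): gamma(0) (1 - phi_2^2) = phi_1 (1 + phi_2) gamma(1) + c_0.
  phi_1 (1 + phi_2) = (0.523)(1.065) = 0.556995,   1 - phi_2^2 = 0.995775.
Replace gamma(1) by A gamma(0) + B and collect gamma(0):
  gamma(0) [0.995775 - (0.556995)(0.559358)] = (0.556995)(-0.731551) + 1.876196
  gamma(0) * 0.684215 = 1.468726
  gamma(0) = 1.468726 / 0.684215 = 2.146585.
Therefore gamma(0) = 2.1466 (to 4 decimal places).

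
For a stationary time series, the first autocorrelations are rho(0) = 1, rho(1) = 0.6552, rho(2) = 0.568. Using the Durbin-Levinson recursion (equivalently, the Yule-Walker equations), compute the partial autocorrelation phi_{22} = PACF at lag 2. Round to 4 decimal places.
\phi_{22} = 0.2431

The PACF at lag k is phi_{kk}, the last component of the solution
to the Yule-Walker system G_k phi = r_k where
  (G_k)_{ij} = rho(|i - j|), (r_k)_i = rho(i), i,j = 1..k.
Equivalently, Durbin-Levinson gives phi_{kk} iteratively:
  phi_{11} = rho(1)
  phi_{kk} = [rho(k) - sum_{j=1..k-1} phi_{k-1,j} rho(k-j)]
            / [1 - sum_{j=1..k-1} phi_{k-1,j} rho(j)],
  phi_{k,j} = phi_{k-1,j} - phi_{kk} phi_{k-1,k-j},  j = 1..k-1.
Step k = 1:
  phi_11 = rho(1) = 0.6552.
Step k = 2:
  phi_22 = [rho(2) - phi_11 rho(1)] / [1 - phi_11 rho(1)] = [0.568 - (0.6552)(0.6552)] / [1 - (0.6552)(0.6552)]
         = 0.13871296 / 0.57071296 = 0.2431.
Therefore phi_{22} = 0.2431.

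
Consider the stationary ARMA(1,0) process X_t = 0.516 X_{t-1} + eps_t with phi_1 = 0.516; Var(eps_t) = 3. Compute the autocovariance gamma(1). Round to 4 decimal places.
\gamma(1) = 2.1097

Multiply the model equation by X_{t-k} and take expectations. With theta_0 = psi_0 = 1 and psi_j the MA(infinity) weights, this gives
  gamma(k) - sum_i phi_i gamma(k-i) = c_k,
  c_k = sigma^2 * sum_{j=k..q} theta_j psi_{j-k}   (c_k = 0 for k > q),
using gamma(-m) = gamma(m).
Pure AR (q = 0): c_0 = sigma^2 = 3, c_k = 0 for k >= 1.
Equations for k = 0 and k = 1 (AR order 1):
  gamma(0) = phi_1 gamma(1) + c_0
  gamma(1) = phi_1 gamma(0) + c_1
Substituting the second into the first: gamma(0) (1 - phi_1^2) = c_0 + phi_1 c_1, so
  gamma(0) = c_0 / (1 - phi_1^2) = 3 / (1 - (0.516)^2) = 3 / 0.733744 = 4.088619.
  gamma(1) = phi_1 gamma(0) = (0.516)(4.088619) = 2.109728.
Therefore gamma(1) = 2.1097 (to 4 decimal places).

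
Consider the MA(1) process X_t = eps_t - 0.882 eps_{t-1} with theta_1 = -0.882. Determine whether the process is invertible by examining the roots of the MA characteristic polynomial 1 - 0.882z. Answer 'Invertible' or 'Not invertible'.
\text{Invertible}

The MA(q) characteristic polynomial is P(z) = 1 - 0.882z.
Invertibility requires all roots to lie outside the unit circle, i.e. |z| > 1 for every root.
This is linear in z: 1 + (-0.882) z = 0  =>  z = -1/(-0.882) = 1.133787,  |z| = 1.133787.
Moduli of all roots: 1.1338.
All moduli strictly greater than 1? Yes.
Verdict: Invertible.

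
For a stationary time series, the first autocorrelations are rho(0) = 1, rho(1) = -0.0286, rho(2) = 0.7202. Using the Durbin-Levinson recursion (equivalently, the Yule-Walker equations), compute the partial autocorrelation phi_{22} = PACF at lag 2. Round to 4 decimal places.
\phi_{22} = 0.7200

The PACF at lag k is phi_{kk}, the last component of the solution
to the Yule-Walker system G_k phi = r_k where
  (G_k)_{ij} = rho(|i - j|), (r_k)_i = rho(i), i,j = 1..k.
Equivalently, Durbin-Levinson gives phi_{kk} iteratively:
  phi_{11} = rho(1)
  phi_{kk} = [rho(k) - sum_{j=1..k-1} phi_{k-1,j} rho(k-j)]
            / [1 - sum_{j=1..k-1} phi_{k-1,j} rho(j)],
  phi_{k,j} = phi_{k-1,j} - phi_{kk} phi_{k-1,k-j},  j = 1..k-1.
Step k = 1:
  phi_11 = rho(1) = -0.0286.
Step k = 2:
  phi_22 = [rho(2) - phi_11 rho(1)] / [1 - phi_11 rho(1)] = [0.7202 - (-0.0286)(-0.0286)] / [1 - (-0.0286)(-0.0286)]
         = 0.71938204 / 0.99918204 = 0.72.
Therefore phi_{22} = 0.7200.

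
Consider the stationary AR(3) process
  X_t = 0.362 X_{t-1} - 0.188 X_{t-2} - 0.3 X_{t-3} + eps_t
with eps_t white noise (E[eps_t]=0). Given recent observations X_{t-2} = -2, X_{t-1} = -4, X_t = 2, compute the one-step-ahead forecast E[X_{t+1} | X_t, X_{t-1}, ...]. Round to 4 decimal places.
E[X_{t+1} \mid \mathcal F_t] = 2.0760

For an AR(p) model X_t = c + sum_i phi_i X_{t-i} + eps_t, the
one-step-ahead conditional mean is
  E[X_{t+1} | X_t, ...] = c + sum_i phi_i X_{t+1-i}.
Substitute known values:
  E[X_{t+1} | ...] = (0.362) * (2) + (-0.188) * (-4) + (-0.3) * (-2)
                   = 2.0760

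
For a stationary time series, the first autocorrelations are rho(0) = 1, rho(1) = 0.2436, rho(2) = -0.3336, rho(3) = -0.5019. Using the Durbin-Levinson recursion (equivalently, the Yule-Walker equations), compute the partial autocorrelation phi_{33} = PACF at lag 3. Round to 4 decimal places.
\phi_{33} = -0.3669

The PACF at lag k is phi_{kk}, the last component of the solution
to the Yule-Walker system G_k phi = r_k where
  (G_k)_{ij} = rho(|i - j|), (r_k)_i = rho(i), i,j = 1..k.
Equivalently, Durbin-Levinson gives phi_{kk} iteratively:
  phi_{11} = rho(1)
  phi_{kk} = [rho(k) - sum_{j=1..k-1} phi_{k-1,j} rho(k-j)]
            / [1 - sum_{j=1..k-1} phi_{k-1,j} rho(j)],
  phi_{k,j} = phi_{k-1,j} - phi_{kk} phi_{k-1,k-j},  j = 1..k-1.
Step k = 1:
  phi_11 = rho(1) = 0.2436.
Step k = 2:
  phi_22 = [rho(2) - phi_11 rho(1)] / [1 - phi_11 rho(1)] = [-0.3336 - (0.2436)(0.2436)] / [1 - (0.2436)(0.2436)]
         = -0.39294096 / 0.94065904 = -0.417729.
  Update: phi_21 = phi_11 - phi_22 phi_11 = 0.2436 - (-0.417729)(0.2436) = 0.345359.
Step k = 3:
  phi_33 = [rho(3) - phi_21 rho(2) - phi_22 rho(1)] / [1 - phi_21 rho(1) - phi_22 rho(2)]
    numerator   = -0.5019 - (0.345359)(-0.3336) - (-0.417729)(0.2436) = -0.28492939
    denominator = 1 - (0.345359)(0.2436) - (-0.417729)(-0.3336) = 0.77651604
  phi_33 = -0.28492939 / 0.77651604 = -0.3669.
Therefore phi_{33} = -0.3669.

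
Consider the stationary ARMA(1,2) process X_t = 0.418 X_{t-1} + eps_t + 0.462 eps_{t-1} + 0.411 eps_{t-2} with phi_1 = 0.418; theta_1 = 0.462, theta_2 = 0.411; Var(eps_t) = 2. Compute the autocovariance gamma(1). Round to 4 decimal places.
\gamma(1) = 3.7452

Multiply the model equation by X_{t-k} and take expectations. With theta_0 = psi_0 = 1 and psi_j the MA(infinity) weights, this gives
  gamma(k) - sum_i phi_i gamma(k-i) = c_k,
  c_k = sigma^2 * sum_{j=k..q} theta_j psi_{j-k}   (c_k = 0 for k > q),
using gamma(-m) = gamma(m).
psi-weights needed (psi_j = theta_j + sum_i phi_i psi_{j-i}):
  psi_1 = theta_1 + phi_1 = 0.462 + (0.418) = 0.88
  psi_2 = theta_2 + phi_1 psi_1 = 0.411 + (0.418)(0.88) = 0.77884
Right-hand sides:
  c_0 = sigma^2 (1 + theta_1 psi_1 + theta_2 psi_2) = 2 * (1 + (0.462)(0.88) + (0.411)(0.77884)) = 2 * 1.726663 = 3.453326
  c_1 = sigma^2 (theta_1 + theta_2 psi_1) = 2 * (0.462 + (0.411)(0.88)) = 1.64736
  c_2 = sigma^2 theta_2 = 2 * (0.411) = 0.822
Equations for k = 0 and k = 1 (AR order 1):
  gamma(0) = phi_1 gamma(1) + c_0
  gamma(1) = phi_1 gamma(0) + c_1
Substituting the second into the first: gamma(0) (1 - phi_1^2) = c_0 + phi_1 c_1, so
  gamma(0) = (c_0 + phi_1 c_1) / (1 - phi_1^2) = (3.453326 + (0.418)(1.64736)) / (1 - (0.418)^2) = 4.141923 / 0.825276 = 5.018834.
  gamma(1) = phi_1 gamma(0) + c_1 = (0.418)(5.018834) + (1.64736) = 3.745232.
Therefore gamma(1) = 3.7452 (to 4 decimal places).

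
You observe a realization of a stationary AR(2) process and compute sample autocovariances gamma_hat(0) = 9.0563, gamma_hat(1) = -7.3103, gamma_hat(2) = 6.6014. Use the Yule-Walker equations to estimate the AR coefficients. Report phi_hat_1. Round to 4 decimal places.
\hat\phi_{1} = -0.6280

The Yule-Walker equations for an AR(p) process read, in matrix form,
  Gamma_p phi = r_p,   with   (Gamma_p)_{ij} = gamma(|i - j|),
                       (r_p)_i = gamma(i),   i,j = 1..p.
Substitute the sample gammas (Toeplitz matrix and right-hand side of size 2):
  Gamma_p = [[9.0563, -7.3103], [-7.3103, 9.0563]]
  r_p     = [-7.3103, 6.6014]
Written out:
  9.0563 phi_1 - 7.3103 phi_2 = -7.3103
  -7.3103 phi_1 + 9.0563 phi_2 = 6.6014
Solve by Cramer's rule:
  det = gamma(0)^2 - gamma(1)^2 = (9.0563)^2 - (-7.3103)^2 = 82.01656969 - 53.44048609 = 28.5760836
  phi_hat_1 = [gamma(1) gamma(0) - gamma(1) gamma(2)] / det = [(-7.3103)(9.0563) - (-7.3103)(6.6014)] / 28.5760836 = -17.94605547 / 28.5760836 = -0.628
  phi_hat_2 = [gamma(0) gamma(2) - gamma(1)^2] / det = [(9.0563)(6.6014) - (-7.3103)^2] / 28.5760836 = 6.34377273 / 28.5760836 = 0.222
So phi_hat = [-0.6280, 0.2220].
Therefore phi_hat_1 = -0.6280.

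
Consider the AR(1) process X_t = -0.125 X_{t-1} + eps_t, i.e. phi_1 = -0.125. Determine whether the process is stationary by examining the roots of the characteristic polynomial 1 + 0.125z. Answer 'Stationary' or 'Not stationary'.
\text{Stationary}

The AR(p) characteristic polynomial is P(z) = 1 + 0.125z.
Stationarity requires all roots to lie outside the unit circle, i.e. |z| > 1 for every root.
This is linear in z: 1 + (0.125) z = 0  =>  z = -1/(0.125) = -8,  |z| = 8.
Moduli of all roots: 8.0000.
All moduli strictly greater than 1? Yes.
Verdict: Stationary.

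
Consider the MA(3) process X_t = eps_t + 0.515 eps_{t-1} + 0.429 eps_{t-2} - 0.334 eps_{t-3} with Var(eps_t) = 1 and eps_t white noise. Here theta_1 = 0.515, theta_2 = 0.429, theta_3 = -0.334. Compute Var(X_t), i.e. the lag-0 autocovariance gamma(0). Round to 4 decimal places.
\gamma(0) = 1.5608

For an MA(q) process X_t = eps_t + sum_i theta_i eps_{t-i} with
Var(eps_t) = sigma^2, the variance is
  gamma(0) = sigma^2 * (1 + sum_i theta_i^2).
  sum_i theta_i^2 = (0.515)^2 + (0.429)^2 + (-0.334)^2 = 0.265225 + 0.184041 + 0.111556 = 0.560822.
  gamma(0) = 1 * (1 + 0.560822) = 1 * 1.560822 = 1.560822, which rounds to 1.5608.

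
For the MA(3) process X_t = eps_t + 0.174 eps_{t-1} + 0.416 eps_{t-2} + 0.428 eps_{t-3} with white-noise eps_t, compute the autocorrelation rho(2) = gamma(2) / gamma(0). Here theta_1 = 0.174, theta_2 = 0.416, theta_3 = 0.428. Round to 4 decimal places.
\rho(2) = 0.3537

For an MA(q) process with theta_0 = 1, the autocovariance is
  gamma(k) = sigma^2 * sum_{i=0..q-k} theta_i * theta_{i+k},
and rho(k) = gamma(k) / gamma(0). Sigma^2 cancels.
  numerator   = (1)*(0.416) + (0.174)*(0.428) = 0.490472.
  denominator = (1)^2 + (0.174)^2 + (0.416)^2 + (0.428)^2 = 1.386516.
  rho(2) = 0.490472 / 1.386516 = 0.3537.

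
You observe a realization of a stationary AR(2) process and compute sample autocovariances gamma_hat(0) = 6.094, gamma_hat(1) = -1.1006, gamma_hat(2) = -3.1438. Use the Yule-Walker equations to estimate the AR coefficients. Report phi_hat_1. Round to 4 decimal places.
\hat\phi_{1} = -0.2830

The Yule-Walker equations for an AR(p) process read, in matrix form,
  Gamma_p phi = r_p,   with   (Gamma_p)_{ij} = gamma(|i - j|),
                       (r_p)_i = gamma(i),   i,j = 1..p.
Substitute the sample gammas (Toeplitz matrix and right-hand side of size 2):
  Gamma_p = [[6.094, -1.1006], [-1.1006, 6.094]]
  r_p     = [-1.1006, -3.1438]
Written out:
  6.094 phi_1 - 1.1006 phi_2 = -1.1006
  -1.1006 phi_1 + 6.094 phi_2 = -3.1438
Solve by Cramer's rule:
  det = gamma(0)^2 - gamma(1)^2 = (6.094)^2 - (-1.1006)^2 = 37.136836 - 1.21132036 = 35.92551564
  phi_hat_1 = [gamma(1) gamma(0) - gamma(1) gamma(2)] / det = [(-1.1006)(6.094) - (-1.1006)(-3.1438)] / 35.92551564 = -10.16712268 / 35.92551564 = -0.283
  phi_hat_2 = [gamma(0) gamma(2) - gamma(1)^2] / det = [(6.094)(-3.1438) - (-1.1006)^2] / 35.92551564 = -20.36963756 / 35.92551564 = -0.567
So phi_hat = [-0.2830, -0.5670].
Therefore phi_hat_1 = -0.2830.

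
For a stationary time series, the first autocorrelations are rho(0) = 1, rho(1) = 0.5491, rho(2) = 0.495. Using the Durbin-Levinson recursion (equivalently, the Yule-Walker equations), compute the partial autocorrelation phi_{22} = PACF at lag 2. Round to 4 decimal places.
\phi_{22} = 0.2770

The PACF at lag k is phi_{kk}, the last component of the solution
to the Yule-Walker system G_k phi = r_k where
  (G_k)_{ij} = rho(|i - j|), (r_k)_i = rho(i), i,j = 1..k.
Equivalently, Durbin-Levinson gives phi_{kk} iteratively:
  phi_{11} = rho(1)
  phi_{kk} = [rho(k) - sum_{j=1..k-1} phi_{k-1,j} rho(k-j)]
            / [1 - sum_{j=1..k-1} phi_{k-1,j} rho(j)],
  phi_{k,j} = phi_{k-1,j} - phi_{kk} phi_{k-1,k-j},  j = 1..k-1.
Step k = 1:
  phi_11 = rho(1) = 0.5491.
Step k = 2:
  phi_22 = [rho(2) - phi_11 rho(1)] / [1 - phi_11 rho(1)] = [0.495 - (0.5491)(0.5491)] / [1 - (0.5491)(0.5491)]
         = 0.19348919 / 0.69848919 = 0.277.
Therefore phi_{22} = 0.2770.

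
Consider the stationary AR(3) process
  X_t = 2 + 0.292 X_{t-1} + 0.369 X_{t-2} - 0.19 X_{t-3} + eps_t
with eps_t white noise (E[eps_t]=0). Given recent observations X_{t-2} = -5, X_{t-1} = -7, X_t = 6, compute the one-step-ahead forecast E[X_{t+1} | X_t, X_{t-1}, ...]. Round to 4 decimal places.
E[X_{t+1} \mid \mathcal F_t] = 2.1190

For an AR(p) model X_t = c + sum_i phi_i X_{t-i} + eps_t, the
one-step-ahead conditional mean is
  E[X_{t+1} | X_t, ...] = c + sum_i phi_i X_{t+1-i}.
Substitute known values:
  E[X_{t+1} | ...] = 2 + (0.292) * (6) + (0.369) * (-7) + (-0.19) * (-5)
                   = 2.1190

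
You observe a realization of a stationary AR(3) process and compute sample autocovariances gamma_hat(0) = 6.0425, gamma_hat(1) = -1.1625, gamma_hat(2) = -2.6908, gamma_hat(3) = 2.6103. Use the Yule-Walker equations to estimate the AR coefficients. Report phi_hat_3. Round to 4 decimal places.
\hat\phi_{3} = 0.2870

The Yule-Walker equations for an AR(p) process read, in matrix form,
  Gamma_p phi = r_p,   with   (Gamma_p)_{ij} = gamma(|i - j|),
                       (r_p)_i = gamma(i),   i,j = 1..p.
Substitute the sample gammas (Toeplitz matrix and right-hand side of size 3):
  Gamma_p = [[6.0425, -1.1625, -2.6908], [-1.1625, 6.0425, -1.1625], [-2.6908, -1.1625, 6.0425]]
  r_p     = [-1.1625, -2.6908, 2.6103]
Written out (R1..R3):
  (R1) 6.0425 phi_1 - 1.1625 phi_2 - 2.6908 phi_3 = -1.1625
  (R2) -1.1625 phi_1 + 6.0425 phi_2 - 1.1625 phi_3 = -2.6908
  (R3) -2.6908 phi_1 - 1.1625 phi_2 + 6.0425 phi_3 = 2.6103
Gaussian elimination:
  R2 <- R2 - (-1.1625/6.0425) R1 = R2 - (-0.192387) R1:  5.81885 phi_2 - 1.680176 phi_3 = -2.91445
  R3 <- R3 - (-2.6908/6.0425) R1 = R3 - (-0.445312) R1:  -1.680176 phi_2 + 4.844253 phi_3 = 2.092624
  R3 <- R3 - (-1.680176/5.81885) R2 = R3 - (-0.288747) R2:  4.359108 phi_3 = 1.251086
Back-substitution:
  phi_hat_3 = 1.251086 / 4.359108 = 0.287005
  phi_hat_2 = (-2.91445 - (-1.680176)(0.287005)) / 5.81885 = -0.417992
  phi_hat_1 = (-1.1625 - (-1.1625)(-0.417992) - (-2.6908)(0.287005)) / 6.0425 = -0.144997
So phi_hat = [-0.1450, -0.4180, 0.2870].
Therefore phi_hat_3 = 0.2870.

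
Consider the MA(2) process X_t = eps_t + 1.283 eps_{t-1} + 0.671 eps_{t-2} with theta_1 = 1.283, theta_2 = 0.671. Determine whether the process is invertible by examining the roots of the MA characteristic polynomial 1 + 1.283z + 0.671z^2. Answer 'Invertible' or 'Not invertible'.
\text{Invertible}

The MA(q) characteristic polynomial is P(z) = 1 + 1.283z + 0.671z^2.
Invertibility requires all roots to lie outside the unit circle, i.e. |z| > 1 for every root.
Set 1 + (1.283) z + (0.671) z^2 = 0, i.e. a z^2 + b z + c = 0 with a = 0.671, b = 1.283, c = 1.
Discriminant D = b^2 - 4ac = (1.283)^2 - 4*(0.671)*1 = 1.646089 - (2.684) = -1.037911.
D < 0, so the roots are the complex-conjugate pair z = (-b +/- i sqrt(-D)) / (2a) = -0.956 +/- 0.7591i.
For a conjugate pair |z|^2 = z * conj(z) = (product of roots) = c/a = 1/(0.671) = 1.490313, so |z| = sqrt(1.490313) = 1.2208 for both roots.
Moduli of all roots: 1.2208, 1.2208.
All moduli strictly greater than 1? Yes.
Verdict: Invertible.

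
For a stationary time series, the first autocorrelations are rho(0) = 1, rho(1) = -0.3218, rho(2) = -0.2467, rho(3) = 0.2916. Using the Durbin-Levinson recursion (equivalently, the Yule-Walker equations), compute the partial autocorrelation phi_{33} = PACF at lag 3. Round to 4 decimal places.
\phi_{33} = 0.0730

The PACF at lag k is phi_{kk}, the last component of the solution
to the Yule-Walker system G_k phi = r_k where
  (G_k)_{ij} = rho(|i - j|), (r_k)_i = rho(i), i,j = 1..k.
Equivalently, Durbin-Levinson gives phi_{kk} iteratively:
  phi_{11} = rho(1)
  phi_{kk} = [rho(k) - sum_{j=1..k-1} phi_{k-1,j} rho(k-j)]
            / [1 - sum_{j=1..k-1} phi_{k-1,j} rho(j)],
  phi_{k,j} = phi_{k-1,j} - phi_{kk} phi_{k-1,k-j},  j = 1..k-1.
Step k = 1:
  phi_11 = rho(1) = -0.3218.
Step k = 2:
  phi_22 = [rho(2) - phi_11 rho(1)] / [1 - phi_11 rho(1)] = [-0.2467 - (-0.3218)(-0.3218)] / [1 - (-0.3218)(-0.3218)]
         = -0.35025524 / 0.89644476 = -0.390716.
  Update: phi_21 = phi_11 - phi_22 phi_11 = -0.3218 - (-0.390716)(-0.3218) = -0.447532.
Step k = 3:
  phi_33 = [rho(3) - phi_21 rho(2) - phi_22 rho(1)] / [1 - phi_21 rho(1) - phi_22 rho(2)]
    numerator   = 0.2916 - (-0.447532)(-0.2467) - (-0.390716)(-0.3218) = 0.05546138
    denominator = 1 - (-0.447532)(-0.3218) - (-0.390716)(-0.2467) = 0.75959446
  phi_33 = 0.05546138 / 0.75959446 = 0.073.
Therefore phi_{33} = 0.0730.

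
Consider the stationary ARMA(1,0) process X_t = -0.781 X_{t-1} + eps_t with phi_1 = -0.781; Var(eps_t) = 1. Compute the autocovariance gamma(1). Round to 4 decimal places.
\gamma(1) = -2.0024

Multiply the model equation by X_{t-k} and take expectations. With theta_0 = psi_0 = 1 and psi_j the MA(infinity) weights, this gives
  gamma(k) - sum_i phi_i gamma(k-i) = c_k,
  c_k = sigma^2 * sum_{j=k..q} theta_j psi_{j-k}   (c_k = 0 for k > q),
using gamma(-m) = gamma(m).
Pure AR (q = 0): c_0 = sigma^2 = 1, c_k = 0 for k >= 1.
Equations for k = 0 and k = 1 (AR order 1):
  gamma(0) = phi_1 gamma(1) + c_0
  gamma(1) = phi_1 gamma(0) + c_1
Substituting the second into the first: gamma(0) (1 - phi_1^2) = c_0 + phi_1 c_1, so
  gamma(0) = c_0 / (1 - phi_1^2) = 1 / (1 - (-0.781)^2) = 1 / 0.390039 = 2.563846.
  gamma(1) = phi_1 gamma(0) = (-0.781)(2.563846) = -2.002364.
Therefore gamma(1) = -2.0024 (to 4 decimal places).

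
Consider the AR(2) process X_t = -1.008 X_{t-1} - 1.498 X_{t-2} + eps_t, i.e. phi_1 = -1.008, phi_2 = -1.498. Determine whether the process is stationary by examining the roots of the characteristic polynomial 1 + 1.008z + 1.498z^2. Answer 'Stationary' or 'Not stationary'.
\text{Not stationary}

The AR(p) characteristic polynomial is P(z) = 1 + 1.008z + 1.498z^2.
Stationarity requires all roots to lie outside the unit circle, i.e. |z| > 1 for every root.
Set 1 + (1.008) z + (1.498) z^2 = 0, i.e. a z^2 + b z + c = 0 with a = 1.498, b = 1.008, c = 1.
Discriminant D = b^2 - 4ac = (1.008)^2 - 4*(1.498)*1 = 1.016064 - (5.992) = -4.975936.
D < 0, so the roots are the complex-conjugate pair z = (-b +/- i sqrt(-D)) / (2a) = -0.3364 +/- 0.7446i.
For a conjugate pair |z|^2 = z * conj(z) = (product of roots) = c/a = 1/(1.498) = 0.667557, so |z| = sqrt(0.667557) = 0.817 for both roots.
Moduli of all roots: 0.8170, 0.8170.
All moduli strictly greater than 1? No.
Verdict: Not stationary.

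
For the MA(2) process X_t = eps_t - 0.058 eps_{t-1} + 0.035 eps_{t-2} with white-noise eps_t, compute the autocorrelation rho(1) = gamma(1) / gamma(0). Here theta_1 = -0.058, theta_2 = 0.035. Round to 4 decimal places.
\rho(1) = -0.0598

For an MA(q) process with theta_0 = 1, the autocovariance is
  gamma(k) = sigma^2 * sum_{i=0..q-k} theta_i * theta_{i+k},
and rho(k) = gamma(k) / gamma(0). Sigma^2 cancels.
  numerator   = (1)*(-0.058) + (-0.058)*(0.035) = -0.06003.
  denominator = (1)^2 + (-0.058)^2 + (0.035)^2 = 1.004589.
  rho(1) = -0.06003 / 1.004589 = -0.0598.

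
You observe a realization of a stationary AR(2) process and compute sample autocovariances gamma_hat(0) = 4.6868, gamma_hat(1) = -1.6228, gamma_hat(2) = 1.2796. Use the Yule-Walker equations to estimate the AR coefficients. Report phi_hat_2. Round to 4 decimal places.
\hat\phi_{2} = 0.1740

The Yule-Walker equations for an AR(p) process read, in matrix form,
  Gamma_p phi = r_p,   with   (Gamma_p)_{ij} = gamma(|i - j|),
                       (r_p)_i = gamma(i),   i,j = 1..p.
Substitute the sample gammas (Toeplitz matrix and right-hand side of size 2):
  Gamma_p = [[4.6868, -1.6228], [-1.6228, 4.6868]]
  r_p     = [-1.6228, 1.2796]
Written out:
  4.6868 phi_1 - 1.6228 phi_2 = -1.6228
  -1.6228 phi_1 + 4.6868 phi_2 = 1.2796
Solve by Cramer's rule:
  det = gamma(0)^2 - gamma(1)^2 = (4.6868)^2 - (-1.6228)^2 = 21.96609424 - 2.63347984 = 19.3326144
  phi_hat_1 = [gamma(1) gamma(0) - gamma(1) gamma(2)] / det = [(-1.6228)(4.6868) - (-1.6228)(1.2796)] / 19.3326144 = -5.52920416 / 19.3326144 = -0.286
  phi_hat_2 = [gamma(0) gamma(2) - gamma(1)^2] / det = [(4.6868)(1.2796) - (-1.6228)^2] / 19.3326144 = 3.36374944 / 19.3326144 = 0.174
So phi_hat = [-0.2860, 0.1740].
Therefore phi_hat_2 = 0.1740.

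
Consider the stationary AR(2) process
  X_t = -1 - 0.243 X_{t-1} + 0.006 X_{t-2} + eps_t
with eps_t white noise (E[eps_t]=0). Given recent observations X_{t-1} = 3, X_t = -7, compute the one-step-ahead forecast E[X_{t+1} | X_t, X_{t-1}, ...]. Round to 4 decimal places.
E[X_{t+1} \mid \mathcal F_t] = 0.7190

For an AR(p) model X_t = c + sum_i phi_i X_{t-i} + eps_t, the
one-step-ahead conditional mean is
  E[X_{t+1} | X_t, ...] = c + sum_i phi_i X_{t+1-i}.
Substitute known values:
  E[X_{t+1} | ...] = -1 + (-0.243) * (-7) + (0.006) * (3)
                   = 0.7190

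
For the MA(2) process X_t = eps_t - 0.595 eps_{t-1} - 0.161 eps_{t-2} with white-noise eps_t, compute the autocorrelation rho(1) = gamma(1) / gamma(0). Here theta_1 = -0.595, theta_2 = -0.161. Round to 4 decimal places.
\rho(1) = -0.3618

For an MA(q) process with theta_0 = 1, the autocovariance is
  gamma(k) = sigma^2 * sum_{i=0..q-k} theta_i * theta_{i+k},
and rho(k) = gamma(k) / gamma(0). Sigma^2 cancels.
  numerator   = (1)*(-0.595) + (-0.595)*(-0.161) = -0.499205.
  denominator = (1)^2 + (-0.595)^2 + (-0.161)^2 = 1.379946.
  rho(1) = -0.499205 / 1.379946 = -0.3618.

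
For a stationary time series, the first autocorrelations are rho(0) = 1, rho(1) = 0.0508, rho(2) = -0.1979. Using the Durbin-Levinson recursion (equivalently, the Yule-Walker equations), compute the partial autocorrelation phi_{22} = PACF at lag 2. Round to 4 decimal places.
\phi_{22} = -0.2010

The PACF at lag k is phi_{kk}, the last component of the solution
to the Yule-Walker system G_k phi = r_k where
  (G_k)_{ij} = rho(|i - j|), (r_k)_i = rho(i), i,j = 1..k.
Equivalently, Durbin-Levinson gives phi_{kk} iteratively:
  phi_{11} = rho(1)
  phi_{kk} = [rho(k) - sum_{j=1..k-1} phi_{k-1,j} rho(k-j)]
            / [1 - sum_{j=1..k-1} phi_{k-1,j} rho(j)],
  phi_{k,j} = phi_{k-1,j} - phi_{kk} phi_{k-1,k-j},  j = 1..k-1.
Step k = 1:
  phi_11 = rho(1) = 0.0508.
Step k = 2:
  phi_22 = [rho(2) - phi_11 rho(1)] / [1 - phi_11 rho(1)] = [-0.1979 - (0.0508)(0.0508)] / [1 - (0.0508)(0.0508)]
         = -0.20048064 / 0.99741936 = -0.201.
Therefore phi_{22} = -0.2010.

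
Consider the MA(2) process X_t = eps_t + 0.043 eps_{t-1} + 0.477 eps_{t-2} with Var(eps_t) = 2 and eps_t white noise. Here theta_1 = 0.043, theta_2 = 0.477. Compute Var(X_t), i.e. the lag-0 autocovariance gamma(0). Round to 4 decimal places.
\gamma(0) = 2.4588

For an MA(q) process X_t = eps_t + sum_i theta_i eps_{t-i} with
Var(eps_t) = sigma^2, the variance is
  gamma(0) = sigma^2 * (1 + sum_i theta_i^2).
  sum_i theta_i^2 = (0.043)^2 + (0.477)^2 = 0.001849 + 0.227529 = 0.229378.
  gamma(0) = 2 * (1 + 0.229378) = 2 * 1.229378 = 2.458756, which rounds to 2.4588.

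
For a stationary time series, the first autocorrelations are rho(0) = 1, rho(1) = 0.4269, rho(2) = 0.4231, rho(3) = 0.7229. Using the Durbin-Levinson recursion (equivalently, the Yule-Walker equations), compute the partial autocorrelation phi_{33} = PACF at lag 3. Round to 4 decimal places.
\phi_{33} = 0.6290

The PACF at lag k is phi_{kk}, the last component of the solution
to the Yule-Walker system G_k phi = r_k where
  (G_k)_{ij} = rho(|i - j|), (r_k)_i = rho(i), i,j = 1..k.
Equivalently, Durbin-Levinson gives phi_{kk} iteratively:
  phi_{11} = rho(1)
  phi_{kk} = [rho(k) - sum_{j=1..k-1} phi_{k-1,j} rho(k-j)]
            / [1 - sum_{j=1..k-1} phi_{k-1,j} rho(j)],
  phi_{k,j} = phi_{k-1,j} - phi_{kk} phi_{k-1,k-j},  j = 1..k-1.
Step k = 1:
  phi_11 = rho(1) = 0.4269.
Step k = 2:
  phi_22 = [rho(2) - phi_11 rho(1)] / [1 - phi_11 rho(1)] = [0.4231 - (0.4269)(0.4269)] / [1 - (0.4269)(0.4269)]
         = 0.24085639 / 0.81775639 = 0.294533.
  Update: phi_21 = phi_11 - phi_22 phi_11 = 0.4269 - (0.294533)(0.4269) = 0.301164.
Step k = 3:
  phi_33 = [rho(3) - phi_21 rho(2) - phi_22 rho(1)] / [1 - phi_21 rho(1) - phi_22 rho(2)]
    numerator   = 0.7229 - (0.301164)(0.4231) - (0.294533)(0.4269) = 0.46974139
    denominator = 1 - (0.301164)(0.4269) - (0.294533)(0.4231) = 0.74681619
  phi_33 = 0.46974139 / 0.74681619 = 0.629.
Therefore phi_{33} = 0.6290.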